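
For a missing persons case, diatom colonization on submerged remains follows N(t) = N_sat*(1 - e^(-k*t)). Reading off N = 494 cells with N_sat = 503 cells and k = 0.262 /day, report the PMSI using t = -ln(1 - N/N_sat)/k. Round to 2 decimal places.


PMSI from diatom colonization curve:
N / N_sat = 494 / 503 = 0.982107
1 - N/N_sat = 0.017893
ln(1 - N/N_sat) = -4.023346
t = -ln(1 - N/N_sat) / k = -(-4.023346) / 0.262 = 15.36 days

15.36


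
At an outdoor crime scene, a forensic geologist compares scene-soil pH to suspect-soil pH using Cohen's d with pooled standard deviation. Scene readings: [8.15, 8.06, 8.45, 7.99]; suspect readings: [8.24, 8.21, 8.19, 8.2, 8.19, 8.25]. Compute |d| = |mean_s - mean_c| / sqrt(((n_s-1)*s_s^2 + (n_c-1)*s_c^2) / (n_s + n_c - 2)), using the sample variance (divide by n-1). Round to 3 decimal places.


Pooled-variance Cohen's d for soil pH comparison:
Scene mean = 32.65 / 4 = 8.1625
Suspect mean = 49.28 / 6 = 8.213333
Scene sample variance s_s^2 = 0.041025
Suspect sample variance s_c^2 = 0.000667
Pooled variance = ((n_s-1)*s_s^2 + (n_c-1)*s_c^2) / (n_s + n_c - 2) = 0.015801
Pooled SD = sqrt(0.015801) = 0.125702
Mean difference = -0.050833
|d| = |-0.050833| / 0.125702 = 0.404

0.404


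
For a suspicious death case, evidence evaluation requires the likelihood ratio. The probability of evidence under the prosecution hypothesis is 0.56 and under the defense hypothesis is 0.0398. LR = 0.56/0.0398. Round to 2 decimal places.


Likelihood ratio calculation:
LR = P(E|Hp) / P(E|Hd)
LR = 0.56 / 0.0398
LR = 14.07

14.07


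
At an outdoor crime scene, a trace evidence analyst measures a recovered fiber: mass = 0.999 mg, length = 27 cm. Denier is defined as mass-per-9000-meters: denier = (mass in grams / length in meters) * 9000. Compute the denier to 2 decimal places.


Denier calculation:
Mass in grams = 0.999 mg / 1000 = 0.000999 g
Length in meters = 27 cm / 100 = 0.27 m
Linear density = mass / length = 0.000999 / 0.27 = 0.0037 g/m
Denier = (g/m) * 9000 = 0.0037 * 9000 = 33.30

33.30


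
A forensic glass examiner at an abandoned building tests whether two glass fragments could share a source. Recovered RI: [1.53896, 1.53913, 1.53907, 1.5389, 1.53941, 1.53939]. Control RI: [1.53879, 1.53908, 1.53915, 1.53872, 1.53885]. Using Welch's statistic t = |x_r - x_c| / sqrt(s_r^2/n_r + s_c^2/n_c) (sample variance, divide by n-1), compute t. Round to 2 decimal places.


Welch's t-criterion for glass RI comparison:
Recovered mean = sum / n_r = 9.23486 / 6 = 1.5391433
Control mean = sum / n_c = 7.69459 / 5 = 1.538918
Recovered sample variance s_r^2 = 4.60667e-08
Control sample variance s_c^2 = 3.507e-08
Welch SE (unpooled) = sqrt(s_r^2/n_r + s_c^2/n_c) = sqrt(7.67778e-09 + 7.014e-09) = sqrt(1.46918e-08) = 0.00012121
|mean_r - mean_c| = 0.000225333
t = 0.000225333 / 0.00012121 = 1.86

1.86


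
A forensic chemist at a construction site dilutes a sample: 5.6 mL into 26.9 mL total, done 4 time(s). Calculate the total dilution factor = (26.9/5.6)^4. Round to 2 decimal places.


Dilution factor calculation:
Single dilution = V_total / V_sample = 26.9 / 5.6 ≈ 4.803571
Number of dilutions = 4
Total DF = (26.9 / 5.6)^4 (full precision, rounded at the end) = 532.42

532.42


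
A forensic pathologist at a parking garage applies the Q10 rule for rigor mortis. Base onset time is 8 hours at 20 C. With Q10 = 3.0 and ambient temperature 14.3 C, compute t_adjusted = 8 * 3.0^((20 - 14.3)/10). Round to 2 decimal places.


Rigor mortis time adjustment:
Exponent = (T_ref - T_actual) / 10 = (20 - 14.3) / 10 = 0.57
Q10 factor = 3.0^0.57 = 1.87051
t_adjusted = 8 * 1.87051 = 14.96 hours

14.96


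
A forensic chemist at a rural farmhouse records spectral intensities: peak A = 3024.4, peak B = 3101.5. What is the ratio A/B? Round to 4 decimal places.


Spectral peak ratio:
Peak A = 3024.4 counts
Peak B = 3101.5 counts
Ratio = 3024.4 / 3101.5 = 0.9751

0.9751


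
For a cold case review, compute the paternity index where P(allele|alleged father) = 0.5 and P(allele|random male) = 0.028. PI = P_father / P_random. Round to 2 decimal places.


Paternity Index calculation:
PI = P(allele|father) / P(allele|random)
PI = 0.5 / 0.028
PI = 17.86

17.86


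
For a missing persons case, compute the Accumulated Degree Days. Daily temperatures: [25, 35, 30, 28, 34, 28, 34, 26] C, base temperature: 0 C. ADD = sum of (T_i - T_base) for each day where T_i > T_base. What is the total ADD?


Computing ADD day by day:
Day 1: max(0, 25 - 0) = 25
Day 2: max(0, 35 - 0) = 35
Day 3: max(0, 30 - 0) = 30
Day 4: max(0, 28 - 0) = 28
Day 5: max(0, 34 - 0) = 34
Day 6: max(0, 28 - 0) = 28
Day 7: max(0, 34 - 0) = 34
Day 8: max(0, 26 - 0) = 26
Total ADD = 240

240


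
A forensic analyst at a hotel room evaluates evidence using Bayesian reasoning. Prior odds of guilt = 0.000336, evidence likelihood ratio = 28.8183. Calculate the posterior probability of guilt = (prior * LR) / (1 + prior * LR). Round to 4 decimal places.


Bayesian evidence evaluation:
Posterior odds = prior_odds * LR = 0.000336 * 28.8183 = 0.009682949
Posterior probability = posterior_odds / (1 + posterior_odds)
= 0.009682949 / (1 + 0.009682949)
= 0.009682949 / 1.009682949
= 0.0096

0.0096


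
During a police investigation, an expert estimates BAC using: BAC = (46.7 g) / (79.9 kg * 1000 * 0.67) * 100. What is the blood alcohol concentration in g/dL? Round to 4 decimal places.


Applying the Widmark formula:
BAC = (dose_g / (body_wt * 1000 * r)) * 100
Denominator = 79.9 * 1000 * 0.67 = 53533
BAC = (46.7 / 53533) * 100
BAC = 0.0872 g/dL

0.0872


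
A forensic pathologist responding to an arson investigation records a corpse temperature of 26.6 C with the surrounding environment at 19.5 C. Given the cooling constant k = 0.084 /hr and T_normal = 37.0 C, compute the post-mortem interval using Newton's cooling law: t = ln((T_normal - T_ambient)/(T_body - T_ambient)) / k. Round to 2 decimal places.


Using Newton's law of cooling:
t = ln((T_normal - T_ambient) / (T_body - T_ambient)) / k
T_normal - T_ambient = 17.5
T_body - T_ambient = 7.1
Ratio = 2.464789
ln(ratio) = 0.902106
t = 0.902106 / 0.084 = 10.74 hours

10.74


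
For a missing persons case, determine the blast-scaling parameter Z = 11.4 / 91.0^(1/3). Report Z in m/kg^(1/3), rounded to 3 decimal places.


Scaled distance calculation:
W^(1/3) = 91.0^(1/3) = 4.497941
Z = R / W^(1/3) = 11.4 / 4.497941
Z = 2.534 m/kg^(1/3)

2.534


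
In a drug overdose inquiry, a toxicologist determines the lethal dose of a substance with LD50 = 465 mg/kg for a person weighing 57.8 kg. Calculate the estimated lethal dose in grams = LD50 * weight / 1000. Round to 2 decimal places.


Lethal dose calculation:
Lethal dose = LD50 * body_weight / 1000
= 465 * 57.8 / 1000
= 26877 / 1000
= 26.88 g

26.88


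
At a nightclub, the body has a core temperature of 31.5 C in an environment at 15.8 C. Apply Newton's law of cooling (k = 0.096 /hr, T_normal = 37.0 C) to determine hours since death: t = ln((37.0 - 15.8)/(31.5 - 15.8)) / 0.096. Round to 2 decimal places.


Using Newton's law of cooling:
t = ln((T_normal - T_ambient) / (T_body - T_ambient)) / k
T_normal - T_ambient = 21.2
T_body - T_ambient = 15.7
Ratio = 1.350318
ln(ratio) = 0.30034
t = 0.30034 / 0.096 = 3.13 hours

3.13


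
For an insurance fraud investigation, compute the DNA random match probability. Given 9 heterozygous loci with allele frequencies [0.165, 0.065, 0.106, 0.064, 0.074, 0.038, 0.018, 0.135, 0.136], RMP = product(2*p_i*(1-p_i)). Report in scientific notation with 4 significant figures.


Computing RMP for 9 loci:
Locus 1: 2 * 0.165 * 0.835 = 0.27555
Locus 2: 2 * 0.065 * 0.935 = 0.12155
Locus 3: 2 * 0.106 * 0.894 = 0.189528
Locus 4: 2 * 0.064 * 0.936 = 0.119808
Locus 5: 2 * 0.074 * 0.926 = 0.137048
Locus 6: 2 * 0.038 * 0.962 = 0.073112
Locus 7: 2 * 0.018 * 0.982 = 0.035352
Locus 8: 2 * 0.135 * 0.865 = 0.23355
Locus 9: 2 * 0.136 * 0.864 = 0.235008
RMP = 1.479e-08

1.479e-08


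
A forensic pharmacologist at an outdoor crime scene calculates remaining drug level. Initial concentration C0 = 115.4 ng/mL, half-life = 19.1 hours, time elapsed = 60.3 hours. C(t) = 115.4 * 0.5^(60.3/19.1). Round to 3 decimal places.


Drug concentration decay:
Number of half-lives = t / t_half = 60.3 / 19.1 = 3.157068
Decay factor = 0.5^3.157068 = 0.11210574
C(t) = 115.4 * 0.11210574 = 12.937 ng/mL

12.937


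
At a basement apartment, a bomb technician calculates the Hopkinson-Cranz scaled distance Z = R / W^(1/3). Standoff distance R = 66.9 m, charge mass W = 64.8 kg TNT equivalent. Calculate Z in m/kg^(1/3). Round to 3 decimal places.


Scaled distance calculation:
W^(1/3) = 64.8^(1/3) = 4.016598
Z = R / W^(1/3) = 66.9 / 4.016598
Z = 16.656 m/kg^(1/3)

16.656


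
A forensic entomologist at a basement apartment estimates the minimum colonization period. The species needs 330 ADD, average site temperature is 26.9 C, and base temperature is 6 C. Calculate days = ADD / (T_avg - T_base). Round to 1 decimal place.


Insect development time:
Effective temperature = avg_temp - T_base = 26.9 - 6 = 20.9 C
Days = ADD / effective_temp = 330 / 20.9 = 15.8 days

15.8


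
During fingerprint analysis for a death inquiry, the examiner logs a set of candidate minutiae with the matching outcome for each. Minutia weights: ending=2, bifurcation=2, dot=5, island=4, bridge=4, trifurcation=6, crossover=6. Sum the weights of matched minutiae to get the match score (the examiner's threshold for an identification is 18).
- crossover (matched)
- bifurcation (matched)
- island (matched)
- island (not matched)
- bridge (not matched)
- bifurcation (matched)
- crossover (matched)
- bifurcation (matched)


Weighted minutiae match score:
  crossover: matched, +6 (running total 6)
  bifurcation: matched, +2 (running total 8)
  island: matched, +4 (running total 12)
  island: not matched, +0
  bridge: not matched, +0
  bifurcation: matched, +2 (running total 14)
  crossover: matched, +6 (running total 20)
  bifurcation: matched, +2 (running total 22)
Total score = 22
Threshold = 18; verdict = identification

22


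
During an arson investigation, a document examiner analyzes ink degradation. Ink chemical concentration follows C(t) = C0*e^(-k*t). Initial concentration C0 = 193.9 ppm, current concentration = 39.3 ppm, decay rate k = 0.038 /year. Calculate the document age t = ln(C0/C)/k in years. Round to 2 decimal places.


Document age estimation:
C0/C = 193.9 / 39.3 = 4.933842
ln(C0/C) = 1.596118
t = 1.596118 / 0.038 = 42.00 years

42.00


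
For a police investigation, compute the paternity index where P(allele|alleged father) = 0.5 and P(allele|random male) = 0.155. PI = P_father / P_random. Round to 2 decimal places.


Paternity Index calculation:
PI = P(allele|father) / P(allele|random)
PI = 0.5 / 0.155
PI = 3.23

3.23


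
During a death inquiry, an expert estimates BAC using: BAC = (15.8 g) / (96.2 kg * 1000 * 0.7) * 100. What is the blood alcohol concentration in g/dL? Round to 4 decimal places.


Applying the Widmark formula:
BAC = (dose_g / (body_wt * 1000 * r)) * 100
Denominator = 96.2 * 1000 * 0.7 = 67340
BAC = (15.8 / 67340) * 100
BAC = 0.0235 g/dL

0.0235


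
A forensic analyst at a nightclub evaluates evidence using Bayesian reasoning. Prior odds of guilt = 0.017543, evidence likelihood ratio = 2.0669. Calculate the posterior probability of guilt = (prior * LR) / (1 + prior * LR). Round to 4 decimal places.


Bayesian evidence evaluation:
Posterior odds = prior_odds * LR = 0.017543 * 2.0669 = 0.03625963
Posterior probability = posterior_odds / (1 + posterior_odds)
= 0.03625963 / (1 + 0.03625963)
= 0.03625963 / 1.03625963
= 0.0350

0.0350


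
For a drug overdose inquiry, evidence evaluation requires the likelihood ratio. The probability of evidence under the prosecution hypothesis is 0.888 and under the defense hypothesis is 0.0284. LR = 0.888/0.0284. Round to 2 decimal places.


Likelihood ratio calculation:
LR = P(E|Hp) / P(E|Hd)
LR = 0.888 / 0.0284
LR = 31.27

31.27


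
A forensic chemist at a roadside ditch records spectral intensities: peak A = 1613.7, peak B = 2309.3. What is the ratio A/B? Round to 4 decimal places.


Spectral peak ratio:
Peak A = 1613.7 counts
Peak B = 2309.3 counts
Ratio = 1613.7 / 2309.3 = 0.6988

0.6988


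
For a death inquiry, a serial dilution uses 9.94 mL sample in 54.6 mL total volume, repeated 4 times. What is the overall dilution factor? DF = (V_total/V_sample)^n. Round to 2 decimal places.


Dilution factor calculation:
Single dilution = V_total / V_sample = 54.6 / 9.94 ≈ 5.492958
Number of dilutions = 4
Total DF = (54.6 / 9.94)^4 (full precision, rounded at the end) = 910.38

910.38


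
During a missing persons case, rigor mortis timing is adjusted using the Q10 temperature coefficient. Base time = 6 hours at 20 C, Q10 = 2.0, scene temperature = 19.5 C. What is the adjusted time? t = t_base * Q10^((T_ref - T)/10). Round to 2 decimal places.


Rigor mortis time adjustment:
Exponent = (T_ref - T_actual) / 10 = (20 - 19.5) / 10 = 0.05
Q10 factor = 2.0^0.05 = 1.03526
t_adjusted = 6 * 1.03526 = 6.21 hours

6.21


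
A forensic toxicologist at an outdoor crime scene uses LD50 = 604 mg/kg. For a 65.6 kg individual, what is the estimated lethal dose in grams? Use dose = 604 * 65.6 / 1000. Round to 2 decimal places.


Lethal dose calculation:
Lethal dose = LD50 * body_weight / 1000
= 604 * 65.6 / 1000
= 39622.4 / 1000
= 39.62 g

39.62


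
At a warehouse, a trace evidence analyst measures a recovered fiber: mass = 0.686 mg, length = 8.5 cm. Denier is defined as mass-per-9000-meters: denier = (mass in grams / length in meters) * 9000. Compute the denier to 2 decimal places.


Denier calculation:
Mass in grams = 0.686 mg / 1000 = 0.000686 g
Length in meters = 8.5 cm / 100 = 0.085 m
Linear density = mass / length = 0.000686 / 0.085 = 0.00807059 g/m
Denier = (g/m) * 9000 = 0.00807059 * 9000 = 72.64

72.64


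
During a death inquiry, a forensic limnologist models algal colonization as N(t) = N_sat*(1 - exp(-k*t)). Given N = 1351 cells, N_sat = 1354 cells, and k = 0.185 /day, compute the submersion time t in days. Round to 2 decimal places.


PMSI from diatom colonization curve:
N / N_sat = 1351 / 1354 = 0.997784
1 - N/N_sat = 0.002216
ln(1 - N/N_sat) = -6.112052
t = -ln(1 - N/N_sat) / k = -(-6.112052) / 0.185 = 33.04 days

33.04


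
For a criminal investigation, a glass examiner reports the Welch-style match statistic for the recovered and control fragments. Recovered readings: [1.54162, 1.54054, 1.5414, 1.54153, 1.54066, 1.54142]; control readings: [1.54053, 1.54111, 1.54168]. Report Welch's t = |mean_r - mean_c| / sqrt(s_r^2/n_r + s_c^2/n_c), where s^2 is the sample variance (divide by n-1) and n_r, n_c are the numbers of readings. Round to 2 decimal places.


Welch's t-criterion for glass RI comparison:
Recovered mean = sum / n_r = 9.24717 / 6 = 1.541195
Control mean = sum / n_c = 4.62332 / 3 = 1.5411067
Recovered sample variance s_r^2 = 2.2015e-07
Control sample variance s_c^2 = 3.30633e-07
Welch SE (unpooled) = sqrt(s_r^2/n_r + s_c^2/n_c) = sqrt(3.66917e-08 + 1.10211e-07) = sqrt(1.46903e-07) = 0.000383279
|mean_r - mean_c| = 8.83333e-05
t = 8.83333e-05 / 0.000383279 = 0.23

0.23


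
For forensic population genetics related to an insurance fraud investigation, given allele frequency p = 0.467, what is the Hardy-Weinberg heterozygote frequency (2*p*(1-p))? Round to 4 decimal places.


Hardy-Weinberg heterozygote frequency:
q = 1 - p = 1 - 0.467 = 0.533
2pq = 2 * 0.467 * 0.533 = 0.4978

0.4978


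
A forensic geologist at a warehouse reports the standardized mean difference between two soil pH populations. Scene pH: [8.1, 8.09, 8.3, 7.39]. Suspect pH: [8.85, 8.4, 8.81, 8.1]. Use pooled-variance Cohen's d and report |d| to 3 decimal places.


Pooled-variance Cohen's d for soil pH comparison:
Scene mean = 31.88 / 4 = 7.97
Suspect mean = 34.16 / 4 = 8.54
Scene sample variance s_s^2 = 0.158867
Suspect sample variance s_c^2 = 0.1274
Pooled variance = ((n_s-1)*s_s^2 + (n_c-1)*s_c^2) / (n_s + n_c - 2) = 0.143133
Pooled SD = sqrt(0.143133) = 0.378329
Mean difference = -0.57
|d| = |-0.57| / 0.378329 = 1.507

1.507


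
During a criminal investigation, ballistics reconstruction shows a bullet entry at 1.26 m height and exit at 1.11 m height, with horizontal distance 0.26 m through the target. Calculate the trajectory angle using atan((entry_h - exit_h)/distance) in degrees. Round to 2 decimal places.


Bullet trajectory angle:
Height difference = 1.26 - 1.11 = 0.15 m
angle = atan(0.15 / 0.26)
angle = atan(0.576923)
angle = 29.98 degrees

29.98


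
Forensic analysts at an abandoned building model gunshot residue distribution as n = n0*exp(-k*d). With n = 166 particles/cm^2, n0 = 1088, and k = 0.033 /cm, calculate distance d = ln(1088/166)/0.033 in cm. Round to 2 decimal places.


GSR distance calculation:
n0/n = 1088 / 166 = 6.554217
ln(n0/n) = 1.880109
d = 1.880109 / 0.033 = 56.97 cm

56.97


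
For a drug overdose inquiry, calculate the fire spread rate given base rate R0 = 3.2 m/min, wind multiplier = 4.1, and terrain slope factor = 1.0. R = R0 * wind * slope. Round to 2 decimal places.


Fire spread rate calculation:
R = R0 * wind_factor * slope_factor
= 3.2 * 4.1 * 1.0
= 13.12 * 1.0
= 13.12 m/min

13.12


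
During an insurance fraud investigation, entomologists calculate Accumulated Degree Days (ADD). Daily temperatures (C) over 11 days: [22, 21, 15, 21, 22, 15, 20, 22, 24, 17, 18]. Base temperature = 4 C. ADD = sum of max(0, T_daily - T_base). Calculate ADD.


Computing ADD day by day:
Day 1: max(0, 22 - 4) = 18
Day 2: max(0, 21 - 4) = 17
Day 3: max(0, 15 - 4) = 11
Day 4: max(0, 21 - 4) = 17
Day 5: max(0, 22 - 4) = 18
Day 6: max(0, 15 - 4) = 11
Day 7: max(0, 20 - 4) = 16
Day 8: max(0, 22 - 4) = 18
Day 9: max(0, 24 - 4) = 20
Day 10: max(0, 17 - 4) = 13
Day 11: max(0, 18 - 4) = 14
Total ADD = 173

173


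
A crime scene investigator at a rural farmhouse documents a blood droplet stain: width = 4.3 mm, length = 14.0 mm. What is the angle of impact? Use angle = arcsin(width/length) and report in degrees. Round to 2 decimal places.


Blood spatter impact angle calculation:
width / length = 4.3 / 14.0 = 0.307143
angle = arcsin(0.307143)
angle = 17.89 degrees

17.89


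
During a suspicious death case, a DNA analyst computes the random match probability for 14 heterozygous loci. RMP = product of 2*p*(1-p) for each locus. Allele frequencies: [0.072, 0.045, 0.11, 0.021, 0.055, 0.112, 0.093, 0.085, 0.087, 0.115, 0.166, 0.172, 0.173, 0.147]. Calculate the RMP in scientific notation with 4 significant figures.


Computing RMP for 14 loci:
Locus 1: 2 * 0.072 * 0.928 = 0.133632
Locus 2: 2 * 0.045 * 0.955 = 0.08595
Locus 3: 2 * 0.11 * 0.89 = 0.1958
Locus 4: 2 * 0.021 * 0.979 = 0.041118
Locus 5: 2 * 0.055 * 0.945 = 0.10395
Locus 6: 2 * 0.112 * 0.888 = 0.198912
Locus 7: 2 * 0.093 * 0.907 = 0.168702
Locus 8: 2 * 0.085 * 0.915 = 0.15555
Locus 9: 2 * 0.087 * 0.913 = 0.158862
Locus 10: 2 * 0.115 * 0.885 = 0.20355
Locus 11: 2 * 0.166 * 0.834 = 0.276888
Locus 12: 2 * 0.172 * 0.828 = 0.284832
Locus 13: 2 * 0.173 * 0.827 = 0.286142
Locus 14: 2 * 0.147 * 0.853 = 0.250782
RMP = 9.182e-12

9.182e-12


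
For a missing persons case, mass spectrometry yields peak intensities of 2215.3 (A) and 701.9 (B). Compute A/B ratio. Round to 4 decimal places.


Spectral peak ratio:
Peak A = 2215.3 counts
Peak B = 701.9 counts
Ratio = 2215.3 / 701.9 = 3.1561

3.1561


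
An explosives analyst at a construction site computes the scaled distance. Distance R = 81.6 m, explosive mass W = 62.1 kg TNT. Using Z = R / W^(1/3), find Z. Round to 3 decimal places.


Scaled distance calculation:
W^(1/3) = 62.1^(1/3) = 3.960018
Z = R / W^(1/3) = 81.6 / 3.960018
Z = 20.606 m/kg^(1/3)

20.606


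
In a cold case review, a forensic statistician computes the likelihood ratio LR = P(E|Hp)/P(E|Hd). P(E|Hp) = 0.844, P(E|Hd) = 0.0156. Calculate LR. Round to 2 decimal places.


Likelihood ratio calculation:
LR = P(E|Hp) / P(E|Hd)
LR = 0.844 / 0.0156
LR = 54.10

54.10


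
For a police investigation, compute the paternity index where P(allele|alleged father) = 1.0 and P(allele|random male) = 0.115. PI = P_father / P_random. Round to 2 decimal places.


Paternity Index calculation:
PI = P(allele|father) / P(allele|random)
PI = 1.0 / 0.115
PI = 8.70

8.70


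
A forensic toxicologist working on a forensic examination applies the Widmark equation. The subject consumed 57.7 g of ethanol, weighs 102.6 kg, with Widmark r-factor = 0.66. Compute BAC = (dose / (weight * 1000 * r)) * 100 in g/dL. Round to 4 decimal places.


Applying the Widmark formula:
BAC = (dose_g / (body_wt * 1000 * r)) * 100
Denominator = 102.6 * 1000 * 0.66 = 67716
BAC = (57.7 / 67716) * 100
BAC = 0.0852 g/dL

0.0852


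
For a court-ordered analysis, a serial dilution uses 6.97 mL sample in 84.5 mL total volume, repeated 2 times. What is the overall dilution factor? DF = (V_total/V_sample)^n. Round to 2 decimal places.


Dilution factor calculation:
Single dilution = V_total / V_sample = 84.5 / 6.97 ≈ 12.123386
Number of dilutions = 2
Total DF = (84.5 / 6.97)^2 (full precision, rounded at the end) = 146.98

146.98


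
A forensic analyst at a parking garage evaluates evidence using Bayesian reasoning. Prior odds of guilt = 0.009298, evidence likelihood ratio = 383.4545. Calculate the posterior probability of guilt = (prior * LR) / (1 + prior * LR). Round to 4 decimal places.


Bayesian evidence evaluation:
Posterior odds = prior_odds * LR = 0.009298 * 383.4545 = 3.56536
Posterior probability = posterior_odds / (1 + posterior_odds)
= 3.56536 / (1 + 3.56536)
= 3.56536 / 4.56536
= 0.7810

0.7810


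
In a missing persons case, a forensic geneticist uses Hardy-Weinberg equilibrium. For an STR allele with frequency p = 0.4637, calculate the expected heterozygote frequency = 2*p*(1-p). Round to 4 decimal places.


Hardy-Weinberg heterozygote frequency:
q = 1 - p = 1 - 0.4637 = 0.5363
2pq = 2 * 0.4637 * 0.5363 = 0.4974

0.4974


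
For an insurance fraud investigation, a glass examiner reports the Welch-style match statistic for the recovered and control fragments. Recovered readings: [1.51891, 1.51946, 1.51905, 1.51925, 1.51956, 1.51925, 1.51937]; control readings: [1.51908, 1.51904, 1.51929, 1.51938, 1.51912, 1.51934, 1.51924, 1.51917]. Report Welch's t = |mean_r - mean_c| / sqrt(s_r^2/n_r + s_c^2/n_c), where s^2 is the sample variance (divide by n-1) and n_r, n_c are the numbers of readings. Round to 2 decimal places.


Welch's t-criterion for glass RI comparison:
Recovered mean = sum / n_r = 10.63485 / 7 = 1.5192643
Control mean = sum / n_c = 12.15366 / 8 = 1.5192075
Recovered sample variance s_r^2 = 5.14619e-08
Control sample variance s_c^2 = 1.55071e-08
Welch SE (unpooled) = sqrt(s_r^2/n_r + s_c^2/n_c) = sqrt(7.3517e-09 + 1.93839e-09) = sqrt(9.29009e-09) = 9.63851e-05
|mean_r - mean_c| = 5.67857e-05
t = 5.67857e-05 / 9.63851e-05 = 0.59

0.59


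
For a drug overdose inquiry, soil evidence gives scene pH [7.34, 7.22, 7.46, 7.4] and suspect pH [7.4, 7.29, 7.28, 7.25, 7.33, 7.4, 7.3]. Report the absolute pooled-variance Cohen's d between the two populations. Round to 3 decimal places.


Pooled-variance Cohen's d for soil pH comparison:
Scene mean = 29.42 / 4 = 7.355
Suspect mean = 51.25 / 7 = 7.321429
Scene sample variance s_s^2 = 0.0105
Suspect sample variance s_c^2 = 0.003448
Pooled variance = ((n_s-1)*s_s^2 + (n_c-1)*s_c^2) / (n_s + n_c - 2) = 0.005798
Pooled SD = sqrt(0.005798) = 0.076145
Mean difference = 0.033571
|d| = |0.033571| / 0.076145 = 0.441

0.441


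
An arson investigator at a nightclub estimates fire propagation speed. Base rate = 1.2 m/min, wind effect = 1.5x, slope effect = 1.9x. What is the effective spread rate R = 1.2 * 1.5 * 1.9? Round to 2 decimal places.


Fire spread rate calculation:
R = R0 * wind_factor * slope_factor
= 1.2 * 1.5 * 1.9
= 1.8 * 1.9
= 3.42 m/min

3.42


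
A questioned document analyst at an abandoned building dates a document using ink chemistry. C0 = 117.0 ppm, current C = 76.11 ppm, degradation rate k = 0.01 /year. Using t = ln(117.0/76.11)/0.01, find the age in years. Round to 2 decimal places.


Document age estimation:
C0/C = 117.0 / 76.11 = 1.537249
ln(C0/C) = 0.429994
t = 0.429994 / 0.01 = 43.00 years

43.00


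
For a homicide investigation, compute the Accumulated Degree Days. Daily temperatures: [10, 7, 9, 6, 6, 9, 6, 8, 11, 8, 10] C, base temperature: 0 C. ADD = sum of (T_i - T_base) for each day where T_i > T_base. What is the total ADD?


Computing ADD day by day:
Day 1: max(0, 10 - 0) = 10
Day 2: max(0, 7 - 0) = 7
Day 3: max(0, 9 - 0) = 9
Day 4: max(0, 6 - 0) = 6
Day 5: max(0, 6 - 0) = 6
Day 6: max(0, 9 - 0) = 9
Day 7: max(0, 6 - 0) = 6
Day 8: max(0, 8 - 0) = 8
Day 9: max(0, 11 - 0) = 11
Day 10: max(0, 8 - 0) = 8
Day 11: max(0, 10 - 0) = 10
Total ADD = 90

90


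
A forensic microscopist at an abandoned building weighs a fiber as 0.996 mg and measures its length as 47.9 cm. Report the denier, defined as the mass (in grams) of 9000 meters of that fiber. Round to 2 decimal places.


Denier calculation:
Mass in grams = 0.996 mg / 1000 = 0.000996 g
Length in meters = 47.9 cm / 100 = 0.479 m
Linear density = mass / length = 0.000996 / 0.479 = 0.00207933 g/m
Denier = (g/m) * 9000 = 0.00207933 * 9000 = 18.71

18.71


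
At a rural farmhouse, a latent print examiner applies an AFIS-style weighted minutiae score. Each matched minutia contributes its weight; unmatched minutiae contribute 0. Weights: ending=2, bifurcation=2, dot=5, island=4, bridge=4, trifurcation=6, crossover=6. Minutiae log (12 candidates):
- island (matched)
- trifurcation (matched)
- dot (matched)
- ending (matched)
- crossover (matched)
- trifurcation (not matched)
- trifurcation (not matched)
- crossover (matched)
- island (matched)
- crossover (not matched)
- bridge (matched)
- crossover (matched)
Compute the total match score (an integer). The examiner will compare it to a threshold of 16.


Weighted minutiae match score:
  island: matched, +4 (running total 4)
  trifurcation: matched, +6 (running total 10)
  dot: matched, +5 (running total 15)
  ending: matched, +2 (running total 17)
  crossover: matched, +6 (running total 23)
  trifurcation: not matched, +0
  trifurcation: not matched, +0
  crossover: matched, +6 (running total 29)
  island: matched, +4 (running total 33)
  crossover: not matched, +0
  bridge: matched, +4 (running total 37)
  crossover: matched, +6 (running total 43)
Total score = 43
Threshold = 16; verdict = identification

43


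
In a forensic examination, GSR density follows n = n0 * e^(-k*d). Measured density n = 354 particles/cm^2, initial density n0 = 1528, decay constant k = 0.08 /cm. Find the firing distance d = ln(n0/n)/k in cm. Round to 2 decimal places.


GSR distance calculation:
n0/n = 1528 / 354 = 4.316384
ln(n0/n) = 1.462418
d = 1.462418 / 0.08 = 18.28 cm

18.28


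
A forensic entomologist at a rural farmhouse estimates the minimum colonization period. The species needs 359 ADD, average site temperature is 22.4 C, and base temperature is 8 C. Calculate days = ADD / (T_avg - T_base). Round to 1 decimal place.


Insect development time:
Effective temperature = avg_temp - T_base = 22.4 - 8 = 14.4 C
Days = ADD / effective_temp = 359 / 14.4 = 24.9 days

24.9


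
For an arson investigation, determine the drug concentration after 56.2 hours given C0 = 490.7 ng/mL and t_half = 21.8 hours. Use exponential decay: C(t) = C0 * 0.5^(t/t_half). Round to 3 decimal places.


Drug concentration decay:
Number of half-lives = t / t_half = 56.2 / 21.8 = 2.577982
Decay factor = 0.5^2.577982 = 0.16747504
C(t) = 490.7 * 0.16747504 = 82.180 ng/mL

82.180


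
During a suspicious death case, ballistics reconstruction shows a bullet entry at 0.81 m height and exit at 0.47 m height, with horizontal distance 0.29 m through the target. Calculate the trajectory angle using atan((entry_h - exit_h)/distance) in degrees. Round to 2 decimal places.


Bullet trajectory angle:
Height difference = 0.81 - 0.47 = 0.34 m
angle = atan(0.34 / 0.29)
angle = atan(1.172414)
angle = 49.54 degrees

49.54


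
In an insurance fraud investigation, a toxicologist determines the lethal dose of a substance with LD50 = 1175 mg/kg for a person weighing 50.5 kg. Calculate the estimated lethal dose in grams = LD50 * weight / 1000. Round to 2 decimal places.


Lethal dose calculation:
Lethal dose = LD50 * body_weight / 1000
= 1175 * 50.5 / 1000
= 59337.5 / 1000
= 59.34 g

59.34


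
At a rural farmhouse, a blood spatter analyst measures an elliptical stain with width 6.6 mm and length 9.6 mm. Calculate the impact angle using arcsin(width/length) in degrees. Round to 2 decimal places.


Blood spatter impact angle calculation:
width / length = 6.6 / 9.6 = 0.6875
angle = arcsin(0.6875)
angle = 43.43 degrees

43.43


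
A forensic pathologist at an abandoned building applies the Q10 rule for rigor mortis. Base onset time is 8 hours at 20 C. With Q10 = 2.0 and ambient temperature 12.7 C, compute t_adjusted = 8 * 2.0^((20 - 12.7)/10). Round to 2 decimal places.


Rigor mortis time adjustment:
Exponent = (T_ref - T_actual) / 10 = (20 - 12.7) / 10 = 0.73
Q10 factor = 2.0^0.73 = 1.65864
t_adjusted = 8 * 1.65864 = 13.27 hours

13.27


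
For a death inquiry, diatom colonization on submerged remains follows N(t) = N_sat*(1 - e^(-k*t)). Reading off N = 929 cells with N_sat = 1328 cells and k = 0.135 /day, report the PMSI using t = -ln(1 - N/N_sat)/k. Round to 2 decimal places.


PMSI from diatom colonization curve:
N / N_sat = 929 / 1328 = 0.699548
1 - N/N_sat = 0.300452
ln(1 - N/N_sat) = -1.202467
t = -ln(1 - N/N_sat) / k = -(-1.202467) / 0.135 = 8.91 days

8.91


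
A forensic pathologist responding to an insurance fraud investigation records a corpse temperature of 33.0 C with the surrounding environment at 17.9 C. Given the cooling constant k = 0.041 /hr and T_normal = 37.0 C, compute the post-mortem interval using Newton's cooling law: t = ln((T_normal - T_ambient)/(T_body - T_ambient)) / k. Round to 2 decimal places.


Using Newton's law of cooling:
t = ln((T_normal - T_ambient) / (T_body - T_ambient)) / k
T_normal - T_ambient = 19.1
T_body - T_ambient = 15.1
Ratio = 1.264901
ln(ratio) = 0.234994
t = 0.234994 / 0.041 = 5.73 hours

5.73


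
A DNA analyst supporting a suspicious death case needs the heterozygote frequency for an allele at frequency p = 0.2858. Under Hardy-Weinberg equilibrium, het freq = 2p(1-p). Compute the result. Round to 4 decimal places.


Hardy-Weinberg heterozygote frequency:
q = 1 - p = 1 - 0.2858 = 0.7142
2pq = 2 * 0.2858 * 0.7142 = 0.4082

0.4082


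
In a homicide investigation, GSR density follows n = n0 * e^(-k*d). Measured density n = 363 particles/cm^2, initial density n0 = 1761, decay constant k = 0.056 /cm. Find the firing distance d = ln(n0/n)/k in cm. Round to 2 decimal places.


GSR distance calculation:
n0/n = 1761 / 363 = 4.85124
ln(n0/n) = 1.579234
d = 1.579234 / 0.056 = 28.20 cm

28.20


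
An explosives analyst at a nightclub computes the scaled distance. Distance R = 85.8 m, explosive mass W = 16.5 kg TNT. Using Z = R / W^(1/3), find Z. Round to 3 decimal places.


Scaled distance calculation:
W^(1/3) = 16.5^(1/3) = 2.545822
Z = R / W^(1/3) = 85.8 / 2.545822
Z = 33.702 m/kg^(1/3)

33.702


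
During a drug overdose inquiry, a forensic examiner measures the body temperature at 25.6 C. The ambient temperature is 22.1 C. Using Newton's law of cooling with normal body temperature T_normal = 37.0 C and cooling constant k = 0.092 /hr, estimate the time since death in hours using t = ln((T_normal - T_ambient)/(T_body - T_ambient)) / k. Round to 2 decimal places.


Using Newton's law of cooling:
t = ln((T_normal - T_ambient) / (T_body - T_ambient)) / k
T_normal - T_ambient = 14.9
T_body - T_ambient = 3.5
Ratio = 4.257143
ln(ratio) = 1.448598
t = 1.448598 / 0.092 = 15.75 hours

15.75


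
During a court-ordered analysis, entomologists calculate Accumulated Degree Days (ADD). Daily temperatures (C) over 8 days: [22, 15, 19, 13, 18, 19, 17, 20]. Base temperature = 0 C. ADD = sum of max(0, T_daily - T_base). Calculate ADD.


Computing ADD day by day:
Day 1: max(0, 22 - 0) = 22
Day 2: max(0, 15 - 0) = 15
Day 3: max(0, 19 - 0) = 19
Day 4: max(0, 13 - 0) = 13
Day 5: max(0, 18 - 0) = 18
Day 6: max(0, 19 - 0) = 19
Day 7: max(0, 17 - 0) = 17
Day 8: max(0, 20 - 0) = 20
Total ADD = 143

143


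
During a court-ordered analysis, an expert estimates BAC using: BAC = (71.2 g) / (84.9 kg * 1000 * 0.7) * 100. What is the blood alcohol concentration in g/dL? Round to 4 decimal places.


Applying the Widmark formula:
BAC = (dose_g / (body_wt * 1000 * r)) * 100
Denominator = 84.9 * 1000 * 0.7 = 59430
BAC = (71.2 / 59430) * 100
BAC = 0.1198 g/dL

0.1198


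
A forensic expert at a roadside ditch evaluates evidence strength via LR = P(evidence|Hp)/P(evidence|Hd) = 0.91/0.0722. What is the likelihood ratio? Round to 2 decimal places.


Likelihood ratio calculation:
LR = P(E|Hp) / P(E|Hd)
LR = 0.91 / 0.0722
LR = 12.60

12.60


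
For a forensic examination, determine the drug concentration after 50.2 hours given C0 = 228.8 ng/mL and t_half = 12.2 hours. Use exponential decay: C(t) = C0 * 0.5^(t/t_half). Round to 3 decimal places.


Drug concentration decay:
Number of half-lives = t / t_half = 50.2 / 12.2 = 4.114754
Decay factor = 0.5^4.114754 = 0.05772124
C(t) = 228.8 * 0.05772124 = 13.207 ng/mL

13.207


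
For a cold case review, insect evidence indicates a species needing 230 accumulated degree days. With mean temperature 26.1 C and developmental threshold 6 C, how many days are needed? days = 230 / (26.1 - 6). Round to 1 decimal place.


Insect development time:
Effective temperature = avg_temp - T_base = 26.1 - 6 = 20.1 C
Days = ADD / effective_temp = 230 / 20.1 = 11.4 days

11.4


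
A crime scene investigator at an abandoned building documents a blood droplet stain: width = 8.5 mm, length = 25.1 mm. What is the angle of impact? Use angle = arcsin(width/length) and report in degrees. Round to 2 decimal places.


Blood spatter impact angle calculation:
width / length = 8.5 / 25.1 = 0.338645
angle = arcsin(0.338645)
angle = 19.79 degrees

19.79


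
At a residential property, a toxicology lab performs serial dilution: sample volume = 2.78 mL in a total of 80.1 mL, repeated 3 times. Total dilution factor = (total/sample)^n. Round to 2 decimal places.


Dilution factor calculation:
Single dilution = V_total / V_sample = 80.1 / 2.78 ≈ 28.81295
Number of dilutions = 3
Total DF = (80.1 / 2.78)^3 (full precision, rounded at the end) = 23920.11

23920.11


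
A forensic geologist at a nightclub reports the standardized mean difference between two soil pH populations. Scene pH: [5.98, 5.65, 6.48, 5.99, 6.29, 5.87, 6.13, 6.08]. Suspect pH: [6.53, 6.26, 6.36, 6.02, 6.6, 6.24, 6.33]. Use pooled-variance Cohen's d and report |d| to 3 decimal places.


Pooled-variance Cohen's d for soil pH comparison:
Scene mean = 48.47 / 8 = 6.05875
Suspect mean = 44.34 / 7 = 6.334286
Scene sample variance s_s^2 = 0.064298
Suspect sample variance s_c^2 = 0.037129
Pooled variance = ((n_s-1)*s_s^2 + (n_c-1)*s_c^2) / (n_s + n_c - 2) = 0.051758
Pooled SD = sqrt(0.051758) = 0.227504
Mean difference = -0.275536
|d| = |-0.275536| / 0.227504 = 1.211

1.211


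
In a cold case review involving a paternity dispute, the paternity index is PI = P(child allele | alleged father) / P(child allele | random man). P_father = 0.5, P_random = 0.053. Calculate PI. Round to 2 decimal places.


Paternity Index calculation:
PI = P(allele|father) / P(allele|random)
PI = 0.5 / 0.053
PI = 9.43

9.43


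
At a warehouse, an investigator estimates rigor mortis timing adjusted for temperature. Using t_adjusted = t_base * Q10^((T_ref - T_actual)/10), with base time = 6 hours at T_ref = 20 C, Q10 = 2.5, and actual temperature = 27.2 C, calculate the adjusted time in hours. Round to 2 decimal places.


Rigor mortis time adjustment:
Exponent = (T_ref - T_actual) / 10 = (20 - 27.2) / 10 = -0.72
Q10 factor = 2.5^-0.72 = 0.51699
t_adjusted = 6 * 0.51699 = 3.10 hours

3.10


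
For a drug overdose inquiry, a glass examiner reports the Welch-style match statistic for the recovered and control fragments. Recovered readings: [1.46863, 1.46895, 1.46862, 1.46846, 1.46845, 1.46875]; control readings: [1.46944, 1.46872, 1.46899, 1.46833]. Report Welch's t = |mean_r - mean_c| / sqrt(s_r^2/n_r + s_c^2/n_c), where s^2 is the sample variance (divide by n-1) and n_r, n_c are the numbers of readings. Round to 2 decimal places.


Welch's t-criterion for glass RI comparison:
Recovered mean = sum / n_r = 8.81186 / 6 = 1.4686433
Control mean = sum / n_c = 5.87548 / 4 = 1.46887
Recovered sample variance s_r^2 = 3.54267e-08
Control sample variance s_c^2 = 2.178e-07
Welch SE (unpooled) = sqrt(s_r^2/n_r + s_c^2/n_c) = sqrt(5.90444e-09 + 5.445e-08) = sqrt(6.03544e-08) = 0.000245671
|mean_r - mean_c| = 0.000226667
t = 0.000226667 / 0.000245671 = 0.92

0.92


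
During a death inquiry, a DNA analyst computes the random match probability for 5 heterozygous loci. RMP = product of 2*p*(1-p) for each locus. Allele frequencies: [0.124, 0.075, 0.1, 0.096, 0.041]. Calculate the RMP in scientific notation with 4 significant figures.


Computing RMP for 5 loci:
Locus 1: 2 * 0.124 * 0.876 = 0.217248
Locus 2: 2 * 0.075 * 0.925 = 0.13875
Locus 3: 2 * 0.1 * 0.9 = 0.18
Locus 4: 2 * 0.096 * 0.904 = 0.173568
Locus 5: 2 * 0.041 * 0.959 = 0.078638
RMP = 7.406e-05

7.406e-05


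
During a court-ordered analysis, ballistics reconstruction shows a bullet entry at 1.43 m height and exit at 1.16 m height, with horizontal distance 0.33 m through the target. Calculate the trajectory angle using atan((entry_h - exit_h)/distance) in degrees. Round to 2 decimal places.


Bullet trajectory angle:
Height difference = 1.43 - 1.16 = 0.27 m
angle = atan(0.27 / 0.33)
angle = atan(0.818182)
angle = 39.29 degrees

39.29


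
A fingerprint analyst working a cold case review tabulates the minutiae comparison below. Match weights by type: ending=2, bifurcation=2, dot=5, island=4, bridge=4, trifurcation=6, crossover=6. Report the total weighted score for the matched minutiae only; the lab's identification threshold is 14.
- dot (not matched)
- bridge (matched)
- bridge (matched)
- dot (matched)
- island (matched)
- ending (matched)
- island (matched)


Weighted minutiae match score:
  dot: not matched, +0
  bridge: matched, +4 (running total 4)
  bridge: matched, +4 (running total 8)
  dot: matched, +5 (running total 13)
  island: matched, +4 (running total 17)
  ending: matched, +2 (running total 19)
  island: matched, +4 (running total 23)
Total score = 23
Threshold = 14; verdict = identification

23


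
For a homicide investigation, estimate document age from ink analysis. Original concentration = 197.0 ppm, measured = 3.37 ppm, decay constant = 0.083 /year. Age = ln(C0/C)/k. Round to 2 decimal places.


Document age estimation:
C0/C = 197.0 / 3.37 = 58.456973
ln(C0/C) = 4.068291
t = 4.068291 / 0.083 = 49.02 years

49.02


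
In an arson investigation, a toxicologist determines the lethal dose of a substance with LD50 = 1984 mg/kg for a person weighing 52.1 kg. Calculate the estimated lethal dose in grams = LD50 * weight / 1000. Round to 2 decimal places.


Lethal dose calculation:
Lethal dose = LD50 * body_weight / 1000
= 1984 * 52.1 / 1000
= 103366.4 / 1000
= 103.37 g

103.37


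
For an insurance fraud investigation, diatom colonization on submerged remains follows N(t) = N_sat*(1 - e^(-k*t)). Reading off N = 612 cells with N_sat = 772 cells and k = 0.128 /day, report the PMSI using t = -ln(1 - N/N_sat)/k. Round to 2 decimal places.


PMSI from diatom colonization curve:
N / N_sat = 612 / 772 = 0.792746
1 - N/N_sat = 0.207254
ln(1 - N/N_sat) = -1.57381
t = -ln(1 - N/N_sat) / k = -(-1.57381) / 0.128 = 12.30 days

12.30


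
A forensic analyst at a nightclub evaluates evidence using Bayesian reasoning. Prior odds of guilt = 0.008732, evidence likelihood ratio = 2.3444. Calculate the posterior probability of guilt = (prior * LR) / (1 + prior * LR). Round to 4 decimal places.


Bayesian evidence evaluation:
Posterior odds = prior_odds * LR = 0.008732 * 2.3444 = 0.0204713
Posterior probability = posterior_odds / (1 + posterior_odds)
= 0.0204713 / (1 + 0.0204713)
= 0.0204713 / 1.0204713
= 0.0201

0.0201
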